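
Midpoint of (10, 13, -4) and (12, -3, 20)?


Midpoint = ((10+12)/2, (13+-3)/2, (-4+20)/2) = (11, 5, 8)

(11, 5, 8)


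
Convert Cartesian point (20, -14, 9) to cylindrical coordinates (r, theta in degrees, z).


r = sqrt(20^2 + (-14)^2) = 24.4131
theta = atan2(-14, 20) = 325.008 deg
z = 9

r = 24.4131, theta = 325.008 deg, z = 9


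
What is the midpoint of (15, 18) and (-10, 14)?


Midpoint = ((15+-10)/2, (18+14)/2) = (2.5, 16)

(2.5, 16)


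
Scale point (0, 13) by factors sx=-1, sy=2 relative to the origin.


Scaling: (x*sx, y*sy) = (0*-1, 13*2) = (0, 26)

(0, 26)


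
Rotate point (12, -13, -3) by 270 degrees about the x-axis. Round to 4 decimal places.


x' = 12
y' = -13*cos(270) - -3*sin(270) = -3
z' = -13*sin(270) + -3*cos(270) = 13

(12, -3, 13)


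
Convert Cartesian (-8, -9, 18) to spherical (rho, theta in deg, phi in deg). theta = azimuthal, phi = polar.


rho = sqrt((-8)^2 + (-9)^2 + 18^2) = 21.6564
theta = atan2(-9, -8) = 228.3665 deg
phi = acos(18/21.6564) = 33.7816 deg

rho = 21.6564, theta = 228.3665 deg, phi = 33.7816 deg


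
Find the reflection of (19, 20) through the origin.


Reflection through origin: (x, y) -> (-x, -y)
(19, 20) -> (-19, -20)

(-19, -20)


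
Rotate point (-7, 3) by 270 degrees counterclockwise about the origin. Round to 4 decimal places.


x' = -7*cos(270) - 3*sin(270) = 3
y' = -7*sin(270) + 3*cos(270) = 7

(3, 7)


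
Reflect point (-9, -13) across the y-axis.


Reflection across y-axis: (x, y) -> (-x, y)
(-9, -13) -> (9, -13)

(9, -13)


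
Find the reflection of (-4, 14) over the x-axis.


Reflection across x-axis: (x, y) -> (x, -y)
(-4, 14) -> (-4, -14)

(-4, -14)


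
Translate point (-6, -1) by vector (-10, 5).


Translation: (x+dx, y+dy) = (-6+-10, -1+5) = (-16, 4)

(-16, 4)


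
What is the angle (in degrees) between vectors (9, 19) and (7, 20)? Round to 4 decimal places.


dot = 9*7 + 19*20 = 443
|u| = 21.0238, |v| = 21.1896
cos(angle) = 0.9944
angle = 6.0561 degrees

6.0561 degrees


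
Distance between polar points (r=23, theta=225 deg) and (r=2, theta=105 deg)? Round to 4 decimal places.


d = sqrt(r1^2 + r2^2 - 2*r1*r2*cos(t2-t1))
d = sqrt(23^2 + 2^2 - 2*23*2*cos(105-225)) = 24.0624

24.0624


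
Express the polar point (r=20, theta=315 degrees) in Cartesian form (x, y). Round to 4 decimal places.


x = 20 * cos(315) = 14.1421
y = 20 * sin(315) = -14.1421

(14.1421, -14.1421)


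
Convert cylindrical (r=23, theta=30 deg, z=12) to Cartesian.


x = 23 * cos(30) = 19.9186
y = 23 * sin(30) = 11.5
z = 12

(19.9186, 11.5, 12)


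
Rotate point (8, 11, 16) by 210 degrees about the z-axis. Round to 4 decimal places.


x' = 8*cos(210) - 11*sin(210) = -1.4282
y' = 8*sin(210) + 11*cos(210) = -13.5263
z' = 16

(-1.4282, -13.5263, 16)


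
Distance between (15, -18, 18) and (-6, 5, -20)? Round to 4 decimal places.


d = sqrt((-6-15)^2 + (5--18)^2 + (-20-18)^2) = 49.1325

49.1325


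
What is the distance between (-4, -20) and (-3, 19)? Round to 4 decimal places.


d = sqrt((-3--4)^2 + (19--20)^2) = 39.0128

39.0128


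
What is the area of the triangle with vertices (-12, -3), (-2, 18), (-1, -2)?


Area = |x1(y2-y3) + x2(y3-y1) + x3(y1-y2)| / 2
= |-12*(18--2) + -2*(-2--3) + -1*(-3-18)| / 2
= 110.5

110.5


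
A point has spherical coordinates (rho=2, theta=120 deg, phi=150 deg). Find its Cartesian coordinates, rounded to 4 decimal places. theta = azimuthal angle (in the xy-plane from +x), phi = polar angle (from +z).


x = 2 * sin(150) * cos(120) = -0.5
y = 2 * sin(150) * sin(120) = 0.866
z = 2 * cos(150) = -1.7321

(-0.5, 0.866, -1.7321)


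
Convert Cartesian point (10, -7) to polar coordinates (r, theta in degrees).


r = sqrt(10^2 + (-7)^2) = 12.2066
theta = atan2(-7, 10) = 325.008 degrees

r = 12.2066, theta = 325.008 degrees


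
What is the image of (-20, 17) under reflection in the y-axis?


Reflection across y-axis: (x, y) -> (-x, y)
(-20, 17) -> (20, 17)

(20, 17)


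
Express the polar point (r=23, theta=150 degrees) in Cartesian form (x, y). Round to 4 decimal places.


x = 23 * cos(150) = -19.9186
y = 23 * sin(150) = 11.5

(-19.9186, 11.5)


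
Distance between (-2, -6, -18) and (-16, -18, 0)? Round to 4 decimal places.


d = sqrt((-16--2)^2 + (-18--6)^2 + (0--18)^2) = 25.7682

25.7682


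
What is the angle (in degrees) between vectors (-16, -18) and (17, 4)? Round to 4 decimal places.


dot = -16*17 + -18*4 = -344
|u| = 24.0832, |v| = 17.4642
cos(angle) = -0.8179
angle = 144.8741 degrees

144.8741 degrees


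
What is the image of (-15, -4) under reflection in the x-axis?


Reflection across x-axis: (x, y) -> (x, -y)
(-15, -4) -> (-15, 4)

(-15, 4)


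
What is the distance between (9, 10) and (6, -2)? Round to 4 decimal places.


d = sqrt((6-9)^2 + (-2-10)^2) = 12.3693

12.3693


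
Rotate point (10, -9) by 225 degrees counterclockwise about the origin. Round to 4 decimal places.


x' = 10*cos(225) - -9*sin(225) = -13.435
y' = 10*sin(225) + -9*cos(225) = -0.7071

(-13.435, -0.7071)


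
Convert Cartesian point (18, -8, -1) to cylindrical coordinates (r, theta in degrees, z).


r = sqrt(18^2 + (-8)^2) = 19.6977
theta = atan2(-8, 18) = 336.0375 deg
z = -1

r = 19.6977, theta = 336.0375 deg, z = -1


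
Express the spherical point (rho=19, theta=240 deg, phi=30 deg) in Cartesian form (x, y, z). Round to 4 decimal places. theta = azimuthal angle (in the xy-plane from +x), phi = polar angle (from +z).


x = 19 * sin(30) * cos(240) = -4.75
y = 19 * sin(30) * sin(240) = -8.2272
z = 19 * cos(30) = 16.4545

(-4.75, -8.2272, 16.4545)


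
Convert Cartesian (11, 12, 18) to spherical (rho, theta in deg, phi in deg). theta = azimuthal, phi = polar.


rho = sqrt(11^2 + 12^2 + 18^2) = 24.2693
theta = atan2(12, 11) = 47.4896 deg
phi = acos(18/24.2693) = 42.1255 deg

rho = 24.2693, theta = 47.4896 deg, phi = 42.1255 deg


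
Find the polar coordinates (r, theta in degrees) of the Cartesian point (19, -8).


r = sqrt(19^2 + (-8)^2) = 20.6155
theta = atan2(-8, 19) = 337.1663 degrees

r = 20.6155, theta = 337.1663 degrees


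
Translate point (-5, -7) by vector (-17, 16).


Translation: (x+dx, y+dy) = (-5+-17, -7+16) = (-22, 9)

(-22, 9)


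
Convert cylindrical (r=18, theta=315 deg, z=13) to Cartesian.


x = 18 * cos(315) = 12.7279
y = 18 * sin(315) = -12.7279
z = 13

(12.7279, -12.7279, 13)


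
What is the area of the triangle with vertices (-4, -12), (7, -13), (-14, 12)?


Area = |x1(y2-y3) + x2(y3-y1) + x3(y1-y2)| / 2
= |-4*(-13-12) + 7*(12--12) + -14*(-12--13)| / 2
= 127

127


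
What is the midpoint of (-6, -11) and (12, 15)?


Midpoint = ((-6+12)/2, (-11+15)/2) = (3, 2)

(3, 2)


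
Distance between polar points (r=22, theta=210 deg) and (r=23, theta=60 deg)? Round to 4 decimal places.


d = sqrt(r1^2 + r2^2 - 2*r1*r2*cos(t2-t1))
d = sqrt(22^2 + 23^2 - 2*22*23*cos(60-210)) = 43.4674

43.4674


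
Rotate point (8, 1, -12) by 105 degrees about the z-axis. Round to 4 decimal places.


x' = 8*cos(105) - 1*sin(105) = -3.0365
y' = 8*sin(105) + 1*cos(105) = 7.4686
z' = -12

(-3.0365, 7.4686, -12)


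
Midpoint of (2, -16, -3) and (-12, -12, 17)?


Midpoint = ((2+-12)/2, (-16+-12)/2, (-3+17)/2) = (-5, -14, 7)

(-5, -14, 7)


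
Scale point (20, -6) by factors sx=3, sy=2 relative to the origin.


Scaling: (x*sx, y*sy) = (20*3, -6*2) = (60, -12)

(60, -12)


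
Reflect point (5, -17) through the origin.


Reflection through origin: (x, y) -> (-x, -y)
(5, -17) -> (-5, 17)

(-5, 17)


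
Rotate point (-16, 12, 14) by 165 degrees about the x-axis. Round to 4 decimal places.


x' = -16
y' = 12*cos(165) - 14*sin(165) = -15.2146
z' = 12*sin(165) + 14*cos(165) = -10.4171

(-16, -15.2146, -10.4171)


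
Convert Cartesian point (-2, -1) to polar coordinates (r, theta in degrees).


r = sqrt((-2)^2 + (-1)^2) = 2.2361
theta = atan2(-1, -2) = 206.5651 degrees

r = 2.2361, theta = 206.5651 degrees


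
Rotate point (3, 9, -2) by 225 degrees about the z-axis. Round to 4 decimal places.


x' = 3*cos(225) - 9*sin(225) = 4.2426
y' = 3*sin(225) + 9*cos(225) = -8.4853
z' = -2

(4.2426, -8.4853, -2)


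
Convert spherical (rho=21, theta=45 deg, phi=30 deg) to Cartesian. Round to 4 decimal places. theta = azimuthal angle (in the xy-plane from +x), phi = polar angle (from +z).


x = 21 * sin(30) * cos(45) = 7.4246
y = 21 * sin(30) * sin(45) = 7.4246
z = 21 * cos(30) = 18.1865

(7.4246, 7.4246, 18.1865)


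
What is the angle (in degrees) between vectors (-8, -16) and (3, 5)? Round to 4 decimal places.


dot = -8*3 + -16*5 = -104
|u| = 17.8885, |v| = 5.831
cos(angle) = -0.9971
angle = 175.6013 degrees

175.6013 degrees


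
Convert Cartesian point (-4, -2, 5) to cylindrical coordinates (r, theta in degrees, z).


r = sqrt((-4)^2 + (-2)^2) = 4.4721
theta = atan2(-2, -4) = 206.5651 deg
z = 5

r = 4.4721, theta = 206.5651 deg, z = 5


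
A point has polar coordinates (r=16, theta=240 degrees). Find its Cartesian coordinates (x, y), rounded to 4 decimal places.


x = 16 * cos(240) = -8
y = 16 * sin(240) = -13.8564

(-8, -13.8564)


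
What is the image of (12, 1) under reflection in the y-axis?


Reflection across y-axis: (x, y) -> (-x, y)
(12, 1) -> (-12, 1)

(-12, 1)


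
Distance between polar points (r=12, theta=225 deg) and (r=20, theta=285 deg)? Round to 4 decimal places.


d = sqrt(r1^2 + r2^2 - 2*r1*r2*cos(t2-t1))
d = sqrt(12^2 + 20^2 - 2*12*20*cos(285-225)) = 17.4356

17.4356


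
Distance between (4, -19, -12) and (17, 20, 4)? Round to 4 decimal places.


d = sqrt((17-4)^2 + (20--19)^2 + (4--12)^2) = 44.1135

44.1135


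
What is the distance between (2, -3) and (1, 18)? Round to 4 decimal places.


d = sqrt((1-2)^2 + (18--3)^2) = 21.0238

21.0238


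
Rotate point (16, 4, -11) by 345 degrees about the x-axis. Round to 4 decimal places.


x' = 16
y' = 4*cos(345) - -11*sin(345) = 1.0167
z' = 4*sin(345) + -11*cos(345) = -11.6605

(16, 1.0167, -11.6605)


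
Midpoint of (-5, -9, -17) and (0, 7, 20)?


Midpoint = ((-5+0)/2, (-9+7)/2, (-17+20)/2) = (-2.5, -1, 1.5)

(-2.5, -1, 1.5)


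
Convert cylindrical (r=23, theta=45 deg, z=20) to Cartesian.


x = 23 * cos(45) = 16.2635
y = 23 * sin(45) = 16.2635
z = 20

(16.2635, 16.2635, 20)


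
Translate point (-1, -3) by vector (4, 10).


Translation: (x+dx, y+dy) = (-1+4, -3+10) = (3, 7)

(3, 7)


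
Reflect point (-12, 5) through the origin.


Reflection through origin: (x, y) -> (-x, -y)
(-12, 5) -> (12, -5)

(12, -5)


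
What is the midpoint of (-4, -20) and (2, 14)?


Midpoint = ((-4+2)/2, (-20+14)/2) = (-1, -3)

(-1, -3)


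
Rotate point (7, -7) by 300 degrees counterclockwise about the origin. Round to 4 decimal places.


x' = 7*cos(300) - -7*sin(300) = -2.5622
y' = 7*sin(300) + -7*cos(300) = -9.5622

(-2.5622, -9.5622)


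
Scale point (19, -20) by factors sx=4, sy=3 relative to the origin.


Scaling: (x*sx, y*sy) = (19*4, -20*3) = (76, -60)

(76, -60)


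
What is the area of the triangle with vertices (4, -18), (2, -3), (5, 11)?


Area = |x1(y2-y3) + x2(y3-y1) + x3(y1-y2)| / 2
= |4*(-3-11) + 2*(11--18) + 5*(-18--3)| / 2
= 36.5

36.5


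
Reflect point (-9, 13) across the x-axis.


Reflection across x-axis: (x, y) -> (x, -y)
(-9, 13) -> (-9, -13)

(-9, -13)


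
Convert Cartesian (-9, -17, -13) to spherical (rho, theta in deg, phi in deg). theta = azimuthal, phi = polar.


rho = sqrt((-9)^2 + (-17)^2 + (-13)^2) = 23.2164
theta = atan2(-17, -9) = 242.1027 deg
phi = acos(-13/23.2164) = 124.0523 deg

rho = 23.2164, theta = 242.1027 deg, phi = 124.0523 deg


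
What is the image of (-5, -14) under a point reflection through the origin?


Reflection through origin: (x, y) -> (-x, -y)
(-5, -14) -> (5, 14)

(5, 14)


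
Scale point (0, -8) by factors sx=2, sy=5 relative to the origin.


Scaling: (x*sx, y*sy) = (0*2, -8*5) = (0, -40)

(0, -40)


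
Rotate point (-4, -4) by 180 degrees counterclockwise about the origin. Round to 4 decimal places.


x' = -4*cos(180) - -4*sin(180) = 4
y' = -4*sin(180) + -4*cos(180) = 4

(4, 4)


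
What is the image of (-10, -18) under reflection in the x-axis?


Reflection across x-axis: (x, y) -> (x, -y)
(-10, -18) -> (-10, 18)

(-10, 18)


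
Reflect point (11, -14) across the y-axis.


Reflection across y-axis: (x, y) -> (-x, y)
(11, -14) -> (-11, -14)

(-11, -14)


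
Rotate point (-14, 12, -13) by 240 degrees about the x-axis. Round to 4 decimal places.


x' = -14
y' = 12*cos(240) - -13*sin(240) = -17.2583
z' = 12*sin(240) + -13*cos(240) = -3.8923

(-14, -17.2583, -3.8923)


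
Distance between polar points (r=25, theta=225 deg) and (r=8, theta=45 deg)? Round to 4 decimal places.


d = sqrt(r1^2 + r2^2 - 2*r1*r2*cos(t2-t1))
d = sqrt(25^2 + 8^2 - 2*25*8*cos(45-225)) = 33

33


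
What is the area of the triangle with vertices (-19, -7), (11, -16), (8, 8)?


Area = |x1(y2-y3) + x2(y3-y1) + x3(y1-y2)| / 2
= |-19*(-16-8) + 11*(8--7) + 8*(-7--16)| / 2
= 346.5

346.5


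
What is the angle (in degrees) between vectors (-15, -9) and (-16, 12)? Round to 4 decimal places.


dot = -15*-16 + -9*12 = 132
|u| = 17.4929, |v| = 20
cos(angle) = 0.3773
angle = 67.8337 degrees

67.8337 degrees


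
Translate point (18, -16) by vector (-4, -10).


Translation: (x+dx, y+dy) = (18+-4, -16+-10) = (14, -26)

(14, -26)


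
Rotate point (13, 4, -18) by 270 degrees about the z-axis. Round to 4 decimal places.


x' = 13*cos(270) - 4*sin(270) = 4
y' = 13*sin(270) + 4*cos(270) = -13
z' = -18

(4, -13, -18)


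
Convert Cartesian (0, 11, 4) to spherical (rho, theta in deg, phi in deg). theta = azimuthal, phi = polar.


rho = sqrt(0^2 + 11^2 + 4^2) = 11.7047
theta = atan2(11, 0) = 90 deg
phi = acos(4/11.7047) = 70.0169 deg

rho = 11.7047, theta = 90 deg, phi = 70.0169 deg


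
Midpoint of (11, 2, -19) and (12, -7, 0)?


Midpoint = ((11+12)/2, (2+-7)/2, (-19+0)/2) = (11.5, -2.5, -9.5)

(11.5, -2.5, -9.5)


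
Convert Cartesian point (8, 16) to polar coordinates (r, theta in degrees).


r = sqrt(8^2 + 16^2) = 17.8885
theta = atan2(16, 8) = 63.4349 degrees

r = 17.8885, theta = 63.4349 degrees


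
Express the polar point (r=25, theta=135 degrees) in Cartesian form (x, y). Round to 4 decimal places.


x = 25 * cos(135) = -17.6777
y = 25 * sin(135) = 17.6777

(-17.6777, 17.6777)


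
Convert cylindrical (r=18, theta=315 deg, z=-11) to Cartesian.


x = 18 * cos(315) = 12.7279
y = 18 * sin(315) = -12.7279
z = -11

(12.7279, -12.7279, -11)


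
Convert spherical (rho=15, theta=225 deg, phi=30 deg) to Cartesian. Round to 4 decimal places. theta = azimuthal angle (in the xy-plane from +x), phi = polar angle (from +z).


x = 15 * sin(30) * cos(225) = -5.3033
y = 15 * sin(30) * sin(225) = -5.3033
z = 15 * cos(30) = 12.9904

(-5.3033, -5.3033, 12.9904)


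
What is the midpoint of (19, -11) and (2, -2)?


Midpoint = ((19+2)/2, (-11+-2)/2) = (10.5, -6.5)

(10.5, -6.5)


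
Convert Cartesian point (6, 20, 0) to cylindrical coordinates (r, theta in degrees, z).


r = sqrt(6^2 + 20^2) = 20.8806
theta = atan2(20, 6) = 73.3008 deg
z = 0

r = 20.8806, theta = 73.3008 deg, z = 0


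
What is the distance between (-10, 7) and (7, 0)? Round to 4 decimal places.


d = sqrt((7--10)^2 + (0-7)^2) = 18.3848

18.3848


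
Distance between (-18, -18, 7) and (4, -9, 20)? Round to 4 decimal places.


d = sqrt((4--18)^2 + (-9--18)^2 + (20-7)^2) = 27.0924

27.0924


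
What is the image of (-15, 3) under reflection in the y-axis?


Reflection across y-axis: (x, y) -> (-x, y)
(-15, 3) -> (15, 3)

(15, 3)


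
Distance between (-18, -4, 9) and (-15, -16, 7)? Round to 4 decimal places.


d = sqrt((-15--18)^2 + (-16--4)^2 + (7-9)^2) = 12.53

12.53


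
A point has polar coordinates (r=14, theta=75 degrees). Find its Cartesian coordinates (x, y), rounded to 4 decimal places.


x = 14 * cos(75) = 3.6235
y = 14 * sin(75) = 13.523

(3.6235, 13.523)


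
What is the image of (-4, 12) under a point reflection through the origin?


Reflection through origin: (x, y) -> (-x, -y)
(-4, 12) -> (4, -12)

(4, -12)


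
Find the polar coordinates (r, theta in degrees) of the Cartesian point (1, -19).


r = sqrt(1^2 + (-19)^2) = 19.0263
theta = atan2(-19, 1) = 273.0128 degrees

r = 19.0263, theta = 273.0128 degrees


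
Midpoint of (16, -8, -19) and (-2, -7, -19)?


Midpoint = ((16+-2)/2, (-8+-7)/2, (-19+-19)/2) = (7, -7.5, -19)

(7, -7.5, -19)


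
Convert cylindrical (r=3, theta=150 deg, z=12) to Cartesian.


x = 3 * cos(150) = -2.5981
y = 3 * sin(150) = 1.5
z = 12

(-2.5981, 1.5, 12)


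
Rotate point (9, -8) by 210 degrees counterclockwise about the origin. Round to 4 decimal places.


x' = 9*cos(210) - -8*sin(210) = -11.7942
y' = 9*sin(210) + -8*cos(210) = 2.4282

(-11.7942, 2.4282)


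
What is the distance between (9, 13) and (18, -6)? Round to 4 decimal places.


d = sqrt((18-9)^2 + (-6-13)^2) = 21.0238

21.0238


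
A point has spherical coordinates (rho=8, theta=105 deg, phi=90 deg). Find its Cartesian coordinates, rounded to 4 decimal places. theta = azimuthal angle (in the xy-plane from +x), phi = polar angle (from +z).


x = 8 * sin(90) * cos(105) = -2.0706
y = 8 * sin(90) * sin(105) = 7.7274
z = 8 * cos(90) = 0

(-2.0706, 7.7274, 0)


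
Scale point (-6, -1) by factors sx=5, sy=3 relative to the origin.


Scaling: (x*sx, y*sy) = (-6*5, -1*3) = (-30, -3)

(-30, -3)


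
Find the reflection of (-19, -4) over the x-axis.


Reflection across x-axis: (x, y) -> (x, -y)
(-19, -4) -> (-19, 4)

(-19, 4)


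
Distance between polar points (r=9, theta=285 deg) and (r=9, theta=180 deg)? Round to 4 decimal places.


d = sqrt(r1^2 + r2^2 - 2*r1*r2*cos(t2-t1))
d = sqrt(9^2 + 9^2 - 2*9*9*cos(180-285)) = 14.2804

14.2804


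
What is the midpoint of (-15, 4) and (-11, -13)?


Midpoint = ((-15+-11)/2, (4+-13)/2) = (-13, -4.5)

(-13, -4.5)


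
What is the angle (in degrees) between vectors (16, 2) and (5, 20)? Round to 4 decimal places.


dot = 16*5 + 2*20 = 120
|u| = 16.1245, |v| = 20.6155
cos(angle) = 0.361
angle = 68.8387 degrees

68.8387 degrees


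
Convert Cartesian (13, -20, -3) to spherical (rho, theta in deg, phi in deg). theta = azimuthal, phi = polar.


rho = sqrt(13^2 + (-20)^2 + (-3)^2) = 24.0416
theta = atan2(-20, 13) = 303.0239 deg
phi = acos(-3/24.0416) = 97.1683 deg

rho = 24.0416, theta = 303.0239 deg, phi = 97.1683 deg


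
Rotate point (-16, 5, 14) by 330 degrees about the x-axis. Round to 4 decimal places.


x' = -16
y' = 5*cos(330) - 14*sin(330) = 11.3301
z' = 5*sin(330) + 14*cos(330) = 9.6244

(-16, 11.3301, 9.6244)


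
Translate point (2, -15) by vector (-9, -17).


Translation: (x+dx, y+dy) = (2+-9, -15+-17) = (-7, -32)

(-7, -32)


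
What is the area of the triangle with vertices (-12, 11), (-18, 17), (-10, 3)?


Area = |x1(y2-y3) + x2(y3-y1) + x3(y1-y2)| / 2
= |-12*(17-3) + -18*(3-11) + -10*(11-17)| / 2
= 18

18


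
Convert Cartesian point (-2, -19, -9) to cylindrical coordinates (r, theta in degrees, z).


r = sqrt((-2)^2 + (-19)^2) = 19.105
theta = atan2(-19, -2) = 263.991 deg
z = -9

r = 19.105, theta = 263.991 deg, z = -9


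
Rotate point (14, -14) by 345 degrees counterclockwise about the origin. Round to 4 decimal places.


x' = 14*cos(345) - -14*sin(345) = 9.8995
y' = 14*sin(345) + -14*cos(345) = -17.1464

(9.8995, -17.1464)


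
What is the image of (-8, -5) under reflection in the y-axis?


Reflection across y-axis: (x, y) -> (-x, y)
(-8, -5) -> (8, -5)

(8, -5)


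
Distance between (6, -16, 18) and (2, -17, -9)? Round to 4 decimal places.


d = sqrt((2-6)^2 + (-17--16)^2 + (-9-18)^2) = 27.313

27.313


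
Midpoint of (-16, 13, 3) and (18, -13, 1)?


Midpoint = ((-16+18)/2, (13+-13)/2, (3+1)/2) = (1, 0, 2)

(1, 0, 2)


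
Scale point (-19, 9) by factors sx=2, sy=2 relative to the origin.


Scaling: (x*sx, y*sy) = (-19*2, 9*2) = (-38, 18)

(-38, 18)


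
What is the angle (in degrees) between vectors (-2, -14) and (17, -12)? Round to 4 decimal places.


dot = -2*17 + -14*-12 = 134
|u| = 14.1421, |v| = 20.8087
cos(angle) = 0.4554
angle = 62.9125 degrees

62.9125 degrees


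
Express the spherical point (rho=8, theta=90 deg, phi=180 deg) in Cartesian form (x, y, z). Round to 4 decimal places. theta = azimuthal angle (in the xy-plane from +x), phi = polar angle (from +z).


x = 8 * sin(180) * cos(90) = 0
y = 8 * sin(180) * sin(90) = 0
z = 8 * cos(180) = -8

(0, 0, -8)


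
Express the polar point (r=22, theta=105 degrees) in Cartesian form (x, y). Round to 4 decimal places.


x = 22 * cos(105) = -5.694
y = 22 * sin(105) = 21.2504

(-5.694, 21.2504)


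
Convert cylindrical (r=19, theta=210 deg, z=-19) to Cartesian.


x = 19 * cos(210) = -16.4545
y = 19 * sin(210) = -9.5
z = -19

(-16.4545, -9.5, -19)


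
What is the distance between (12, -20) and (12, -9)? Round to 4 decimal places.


d = sqrt((12-12)^2 + (-9--20)^2) = 11

11


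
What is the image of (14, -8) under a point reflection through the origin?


Reflection through origin: (x, y) -> (-x, -y)
(14, -8) -> (-14, 8)

(-14, 8)


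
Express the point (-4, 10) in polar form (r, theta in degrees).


r = sqrt((-4)^2 + 10^2) = 10.7703
theta = atan2(10, -4) = 111.8014 degrees

r = 10.7703, theta = 111.8014 degrees


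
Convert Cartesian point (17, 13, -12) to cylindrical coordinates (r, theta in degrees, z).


r = sqrt(17^2 + 13^2) = 21.4009
theta = atan2(13, 17) = 37.4054 deg
z = -12

r = 21.4009, theta = 37.4054 deg, z = -12


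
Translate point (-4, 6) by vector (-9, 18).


Translation: (x+dx, y+dy) = (-4+-9, 6+18) = (-13, 24)

(-13, 24)


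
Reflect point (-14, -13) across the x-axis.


Reflection across x-axis: (x, y) -> (x, -y)
(-14, -13) -> (-14, 13)

(-14, 13)


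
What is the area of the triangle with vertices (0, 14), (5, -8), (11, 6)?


Area = |x1(y2-y3) + x2(y3-y1) + x3(y1-y2)| / 2
= |0*(-8-6) + 5*(6-14) + 11*(14--8)| / 2
= 101

101


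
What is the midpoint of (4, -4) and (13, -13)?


Midpoint = ((4+13)/2, (-4+-13)/2) = (8.5, -8.5)

(8.5, -8.5)


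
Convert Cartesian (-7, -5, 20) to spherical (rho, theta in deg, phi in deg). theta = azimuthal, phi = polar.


rho = sqrt((-7)^2 + (-5)^2 + 20^2) = 21.7715
theta = atan2(-5, -7) = 215.5377 deg
phi = acos(20/21.7715) = 23.2733 deg

rho = 21.7715, theta = 215.5377 deg, phi = 23.2733 deg


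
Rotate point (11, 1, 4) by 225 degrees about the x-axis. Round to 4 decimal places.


x' = 11
y' = 1*cos(225) - 4*sin(225) = 2.1213
z' = 1*sin(225) + 4*cos(225) = -3.5355

(11, 2.1213, -3.5355)


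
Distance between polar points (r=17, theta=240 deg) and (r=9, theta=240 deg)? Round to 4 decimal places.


d = sqrt(r1^2 + r2^2 - 2*r1*r2*cos(t2-t1))
d = sqrt(17^2 + 9^2 - 2*17*9*cos(240-240)) = 8

8


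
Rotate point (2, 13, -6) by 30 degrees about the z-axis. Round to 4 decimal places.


x' = 2*cos(30) - 13*sin(30) = -4.7679
y' = 2*sin(30) + 13*cos(30) = 12.2583
z' = -6

(-4.7679, 12.2583, -6)


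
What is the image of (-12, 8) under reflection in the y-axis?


Reflection across y-axis: (x, y) -> (-x, y)
(-12, 8) -> (12, 8)

(12, 8)


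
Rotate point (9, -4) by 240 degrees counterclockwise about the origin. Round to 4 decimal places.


x' = 9*cos(240) - -4*sin(240) = -7.9641
y' = 9*sin(240) + -4*cos(240) = -5.7942

(-7.9641, -5.7942)


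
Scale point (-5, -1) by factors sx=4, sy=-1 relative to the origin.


Scaling: (x*sx, y*sy) = (-5*4, -1*-1) = (-20, 1)

(-20, 1)


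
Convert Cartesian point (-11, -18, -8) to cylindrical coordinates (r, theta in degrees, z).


r = sqrt((-11)^2 + (-18)^2) = 21.095
theta = atan2(-18, -11) = 238.5704 deg
z = -8

r = 21.095, theta = 238.5704 deg, z = -8


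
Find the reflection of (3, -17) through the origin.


Reflection through origin: (x, y) -> (-x, -y)
(3, -17) -> (-3, 17)

(-3, 17)


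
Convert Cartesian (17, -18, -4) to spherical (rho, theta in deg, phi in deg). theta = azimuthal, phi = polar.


rho = sqrt(17^2 + (-18)^2 + (-4)^2) = 25.0799
theta = atan2(-18, 17) = 313.3634 deg
phi = acos(-4/25.0799) = 99.1773 deg

rho = 25.0799, theta = 313.3634 deg, phi = 99.1773 deg


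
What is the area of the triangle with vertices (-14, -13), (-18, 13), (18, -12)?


Area = |x1(y2-y3) + x2(y3-y1) + x3(y1-y2)| / 2
= |-14*(13--12) + -18*(-12--13) + 18*(-13-13)| / 2
= 418

418


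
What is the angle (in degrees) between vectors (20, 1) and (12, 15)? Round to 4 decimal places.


dot = 20*12 + 1*15 = 255
|u| = 20.025, |v| = 19.2094
cos(angle) = 0.6629
angle = 48.4778 degrees

48.4778 degrees


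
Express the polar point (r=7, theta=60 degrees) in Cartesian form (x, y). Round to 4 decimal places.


x = 7 * cos(60) = 3.5
y = 7 * sin(60) = 6.0622

(3.5, 6.0622)


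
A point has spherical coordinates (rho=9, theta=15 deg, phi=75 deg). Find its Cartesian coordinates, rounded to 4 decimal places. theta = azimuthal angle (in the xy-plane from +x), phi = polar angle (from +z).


x = 9 * sin(75) * cos(15) = 8.3971
y = 9 * sin(75) * sin(15) = 2.25
z = 9 * cos(75) = 2.3294

(8.3971, 2.25, 2.3294)


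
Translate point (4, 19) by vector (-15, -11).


Translation: (x+dx, y+dy) = (4+-15, 19+-11) = (-11, 8)

(-11, 8)


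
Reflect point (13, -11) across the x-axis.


Reflection across x-axis: (x, y) -> (x, -y)
(13, -11) -> (13, 11)

(13, 11)


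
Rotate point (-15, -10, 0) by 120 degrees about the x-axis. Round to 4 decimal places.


x' = -15
y' = -10*cos(120) - 0*sin(120) = 5
z' = -10*sin(120) + 0*cos(120) = -8.6603

(-15, 5, -8.6603)


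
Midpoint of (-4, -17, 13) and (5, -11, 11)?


Midpoint = ((-4+5)/2, (-17+-11)/2, (13+11)/2) = (0.5, -14, 12)

(0.5, -14, 12)


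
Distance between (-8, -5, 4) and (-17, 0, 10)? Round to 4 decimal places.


d = sqrt((-17--8)^2 + (0--5)^2 + (10-4)^2) = 11.9164

11.9164


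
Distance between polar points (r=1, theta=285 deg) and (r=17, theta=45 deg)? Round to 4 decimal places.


d = sqrt(r1^2 + r2^2 - 2*r1*r2*cos(t2-t1))
d = sqrt(1^2 + 17^2 - 2*1*17*cos(45-285)) = 17.5214

17.5214


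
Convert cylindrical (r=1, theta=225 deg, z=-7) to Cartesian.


x = 1 * cos(225) = -0.7071
y = 1 * sin(225) = -0.7071
z = -7

(-0.7071, -0.7071, -7)


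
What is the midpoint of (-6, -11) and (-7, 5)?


Midpoint = ((-6+-7)/2, (-11+5)/2) = (-6.5, -3)

(-6.5, -3)


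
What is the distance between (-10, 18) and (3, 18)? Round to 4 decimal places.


d = sqrt((3--10)^2 + (18-18)^2) = 13

13


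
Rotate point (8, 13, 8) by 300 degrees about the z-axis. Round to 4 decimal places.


x' = 8*cos(300) - 13*sin(300) = 15.2583
y' = 8*sin(300) + 13*cos(300) = -0.4282
z' = 8

(15.2583, -0.4282, 8)


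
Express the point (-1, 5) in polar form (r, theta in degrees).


r = sqrt((-1)^2 + 5^2) = 5.099
theta = atan2(5, -1) = 101.3099 degrees

r = 5.099, theta = 101.3099 degrees


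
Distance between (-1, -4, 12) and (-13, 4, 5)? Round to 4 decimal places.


d = sqrt((-13--1)^2 + (4--4)^2 + (5-12)^2) = 16.0312

16.0312


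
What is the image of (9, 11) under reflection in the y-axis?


Reflection across y-axis: (x, y) -> (-x, y)
(9, 11) -> (-9, 11)

(-9, 11)


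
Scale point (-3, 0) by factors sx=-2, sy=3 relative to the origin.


Scaling: (x*sx, y*sy) = (-3*-2, 0*3) = (6, 0)

(6, 0)


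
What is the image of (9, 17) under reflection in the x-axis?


Reflection across x-axis: (x, y) -> (x, -y)
(9, 17) -> (9, -17)

(9, -17)


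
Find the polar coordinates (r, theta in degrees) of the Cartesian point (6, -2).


r = sqrt(6^2 + (-2)^2) = 6.3246
theta = atan2(-2, 6) = 341.5651 degrees

r = 6.3246, theta = 341.5651 degrees


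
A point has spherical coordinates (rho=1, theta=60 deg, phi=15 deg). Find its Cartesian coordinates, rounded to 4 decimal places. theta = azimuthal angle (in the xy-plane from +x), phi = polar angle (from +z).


x = 1 * sin(15) * cos(60) = 0.1294
y = 1 * sin(15) * sin(60) = 0.2241
z = 1 * cos(15) = 0.9659

(0.1294, 0.2241, 0.9659)


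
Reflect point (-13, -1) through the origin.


Reflection through origin: (x, y) -> (-x, -y)
(-13, -1) -> (13, 1)

(13, 1)


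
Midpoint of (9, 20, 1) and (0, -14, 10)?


Midpoint = ((9+0)/2, (20+-14)/2, (1+10)/2) = (4.5, 3, 5.5)

(4.5, 3, 5.5)


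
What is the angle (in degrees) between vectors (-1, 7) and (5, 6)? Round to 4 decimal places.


dot = -1*5 + 7*6 = 37
|u| = 7.0711, |v| = 7.8102
cos(angle) = 0.67
angle = 47.9357 degrees

47.9357 degrees


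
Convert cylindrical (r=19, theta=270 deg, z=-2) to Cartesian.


x = 19 * cos(270) = 0
y = 19 * sin(270) = -19
z = -2

(0, -19, -2)


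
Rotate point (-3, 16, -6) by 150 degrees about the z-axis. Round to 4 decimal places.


x' = -3*cos(150) - 16*sin(150) = -5.4019
y' = -3*sin(150) + 16*cos(150) = -15.3564
z' = -6

(-5.4019, -15.3564, -6)


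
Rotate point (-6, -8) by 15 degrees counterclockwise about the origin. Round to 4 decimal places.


x' = -6*cos(15) - -8*sin(15) = -3.725
y' = -6*sin(15) + -8*cos(15) = -9.2803

(-3.725, -9.2803)


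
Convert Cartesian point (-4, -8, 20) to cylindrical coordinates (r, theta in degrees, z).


r = sqrt((-4)^2 + (-8)^2) = 8.9443
theta = atan2(-8, -4) = 243.4349 deg
z = 20

r = 8.9443, theta = 243.4349 deg, z = 20


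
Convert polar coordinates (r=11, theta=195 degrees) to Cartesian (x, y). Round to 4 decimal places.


x = 11 * cos(195) = -10.6252
y = 11 * sin(195) = -2.847

(-10.6252, -2.847)


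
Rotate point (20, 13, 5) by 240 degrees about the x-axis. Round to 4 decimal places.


x' = 20
y' = 13*cos(240) - 5*sin(240) = -2.1699
z' = 13*sin(240) + 5*cos(240) = -13.7583

(20, -2.1699, -13.7583)


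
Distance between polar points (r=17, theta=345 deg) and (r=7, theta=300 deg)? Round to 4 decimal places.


d = sqrt(r1^2 + r2^2 - 2*r1*r2*cos(t2-t1))
d = sqrt(17^2 + 7^2 - 2*17*7*cos(300-345)) = 13.0272

13.0272


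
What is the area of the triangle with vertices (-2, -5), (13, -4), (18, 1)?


Area = |x1(y2-y3) + x2(y3-y1) + x3(y1-y2)| / 2
= |-2*(-4-1) + 13*(1--5) + 18*(-5--4)| / 2
= 35

35


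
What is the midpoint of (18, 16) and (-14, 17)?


Midpoint = ((18+-14)/2, (16+17)/2) = (2, 16.5)

(2, 16.5)


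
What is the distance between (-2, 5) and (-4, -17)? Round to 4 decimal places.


d = sqrt((-4--2)^2 + (-17-5)^2) = 22.0907

22.0907


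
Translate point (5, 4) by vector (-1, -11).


Translation: (x+dx, y+dy) = (5+-1, 4+-11) = (4, -7)

(4, -7)


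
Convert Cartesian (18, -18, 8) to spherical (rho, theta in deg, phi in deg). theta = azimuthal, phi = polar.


rho = sqrt(18^2 + (-18)^2 + 8^2) = 26.6833
theta = atan2(-18, 18) = 315 deg
phi = acos(8/26.6833) = 72.5536 deg

rho = 26.6833, theta = 315 deg, phi = 72.5536 deg


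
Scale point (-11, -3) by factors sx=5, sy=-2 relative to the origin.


Scaling: (x*sx, y*sy) = (-11*5, -3*-2) = (-55, 6)

(-55, 6)


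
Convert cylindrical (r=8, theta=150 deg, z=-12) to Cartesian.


x = 8 * cos(150) = -6.9282
y = 8 * sin(150) = 4
z = -12

(-6.9282, 4, -12)


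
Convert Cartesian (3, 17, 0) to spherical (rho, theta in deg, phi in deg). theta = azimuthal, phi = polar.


rho = sqrt(3^2 + 17^2 + 0^2) = 17.2627
theta = atan2(17, 3) = 79.992 deg
phi = acos(0/17.2627) = 90 deg

rho = 17.2627, theta = 79.992 deg, phi = 90 deg


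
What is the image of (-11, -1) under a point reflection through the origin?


Reflection through origin: (x, y) -> (-x, -y)
(-11, -1) -> (11, 1)

(11, 1)


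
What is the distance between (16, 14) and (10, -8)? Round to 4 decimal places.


d = sqrt((10-16)^2 + (-8-14)^2) = 22.8035

22.8035


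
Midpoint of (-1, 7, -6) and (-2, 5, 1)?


Midpoint = ((-1+-2)/2, (7+5)/2, (-6+1)/2) = (-1.5, 6, -2.5)

(-1.5, 6, -2.5)


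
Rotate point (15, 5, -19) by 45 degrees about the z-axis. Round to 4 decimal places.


x' = 15*cos(45) - 5*sin(45) = 7.0711
y' = 15*sin(45) + 5*cos(45) = 14.1421
z' = -19

(7.0711, 14.1421, -19)


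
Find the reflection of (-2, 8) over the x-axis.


Reflection across x-axis: (x, y) -> (x, -y)
(-2, 8) -> (-2, -8)

(-2, -8)


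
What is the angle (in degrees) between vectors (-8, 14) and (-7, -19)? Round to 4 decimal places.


dot = -8*-7 + 14*-19 = -210
|u| = 16.1245, |v| = 20.2485
cos(angle) = -0.6432
angle = 130.0303 degrees

130.0303 degrees


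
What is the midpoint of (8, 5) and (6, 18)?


Midpoint = ((8+6)/2, (5+18)/2) = (7, 11.5)

(7, 11.5)


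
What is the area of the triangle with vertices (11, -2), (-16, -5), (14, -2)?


Area = |x1(y2-y3) + x2(y3-y1) + x3(y1-y2)| / 2
= |11*(-5--2) + -16*(-2--2) + 14*(-2--5)| / 2
= 4.5

4.5


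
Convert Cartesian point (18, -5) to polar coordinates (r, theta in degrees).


r = sqrt(18^2 + (-5)^2) = 18.6815
theta = atan2(-5, 18) = 344.4759 degrees

r = 18.6815, theta = 344.4759 degrees


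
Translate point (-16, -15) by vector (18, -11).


Translation: (x+dx, y+dy) = (-16+18, -15+-11) = (2, -26)

(2, -26)


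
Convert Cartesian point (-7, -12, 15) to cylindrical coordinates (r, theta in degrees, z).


r = sqrt((-7)^2 + (-12)^2) = 13.8924
theta = atan2(-12, -7) = 239.7436 deg
z = 15

r = 13.8924, theta = 239.7436 deg, z = 15


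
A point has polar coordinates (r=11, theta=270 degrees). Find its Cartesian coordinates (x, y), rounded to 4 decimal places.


x = 11 * cos(270) = 0
y = 11 * sin(270) = -11

(0, -11)


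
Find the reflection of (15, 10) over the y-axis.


Reflection across y-axis: (x, y) -> (-x, y)
(15, 10) -> (-15, 10)

(-15, 10)


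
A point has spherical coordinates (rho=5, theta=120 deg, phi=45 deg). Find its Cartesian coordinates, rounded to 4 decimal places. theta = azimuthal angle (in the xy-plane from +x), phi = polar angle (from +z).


x = 5 * sin(45) * cos(120) = -1.7678
y = 5 * sin(45) * sin(120) = 3.0619
z = 5 * cos(45) = 3.5355

(-1.7678, 3.0619, 3.5355)


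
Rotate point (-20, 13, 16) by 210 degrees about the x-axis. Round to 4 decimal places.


x' = -20
y' = 13*cos(210) - 16*sin(210) = -3.2583
z' = 13*sin(210) + 16*cos(210) = -20.3564

(-20, -3.2583, -20.3564)


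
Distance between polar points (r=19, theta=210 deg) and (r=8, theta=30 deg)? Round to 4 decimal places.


d = sqrt(r1^2 + r2^2 - 2*r1*r2*cos(t2-t1))
d = sqrt(19^2 + 8^2 - 2*19*8*cos(30-210)) = 27

27


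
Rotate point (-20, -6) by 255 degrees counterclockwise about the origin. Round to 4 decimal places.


x' = -20*cos(255) - -6*sin(255) = -0.6192
y' = -20*sin(255) + -6*cos(255) = 20.8714

(-0.6192, 20.8714)


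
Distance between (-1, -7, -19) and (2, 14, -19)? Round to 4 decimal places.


d = sqrt((2--1)^2 + (14--7)^2 + (-19--19)^2) = 21.2132

21.2132


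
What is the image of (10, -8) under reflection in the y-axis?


Reflection across y-axis: (x, y) -> (-x, y)
(10, -8) -> (-10, -8)

(-10, -8)


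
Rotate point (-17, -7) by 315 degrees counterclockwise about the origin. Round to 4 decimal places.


x' = -17*cos(315) - -7*sin(315) = -16.9706
y' = -17*sin(315) + -7*cos(315) = 7.0711

(-16.9706, 7.0711)


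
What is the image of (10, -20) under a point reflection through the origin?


Reflection through origin: (x, y) -> (-x, -y)
(10, -20) -> (-10, 20)

(-10, 20)


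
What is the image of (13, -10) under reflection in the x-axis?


Reflection across x-axis: (x, y) -> (x, -y)
(13, -10) -> (13, 10)

(13, 10)


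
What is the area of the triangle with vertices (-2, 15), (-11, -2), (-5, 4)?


Area = |x1(y2-y3) + x2(y3-y1) + x3(y1-y2)| / 2
= |-2*(-2-4) + -11*(4-15) + -5*(15--2)| / 2
= 24

24


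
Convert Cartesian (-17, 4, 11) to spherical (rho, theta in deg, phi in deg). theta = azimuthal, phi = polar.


rho = sqrt((-17)^2 + 4^2 + 11^2) = 20.6398
theta = atan2(4, -17) = 166.7595 deg
phi = acos(11/20.6398) = 57.7949 deg

rho = 20.6398, theta = 166.7595 deg, phi = 57.7949 deg


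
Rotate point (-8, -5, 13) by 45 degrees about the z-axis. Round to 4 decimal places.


x' = -8*cos(45) - -5*sin(45) = -2.1213
y' = -8*sin(45) + -5*cos(45) = -9.1924
z' = 13

(-2.1213, -9.1924, 13)


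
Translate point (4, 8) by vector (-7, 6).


Translation: (x+dx, y+dy) = (4+-7, 8+6) = (-3, 14)

(-3, 14)


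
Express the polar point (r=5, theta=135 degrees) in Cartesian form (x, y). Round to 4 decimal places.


x = 5 * cos(135) = -3.5355
y = 5 * sin(135) = 3.5355

(-3.5355, 3.5355)


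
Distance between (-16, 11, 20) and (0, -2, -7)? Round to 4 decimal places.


d = sqrt((0--16)^2 + (-2-11)^2 + (-7-20)^2) = 33.9706

33.9706


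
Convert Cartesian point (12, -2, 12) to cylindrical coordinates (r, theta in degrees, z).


r = sqrt(12^2 + (-2)^2) = 12.1655
theta = atan2(-2, 12) = 350.5377 deg
z = 12

r = 12.1655, theta = 350.5377 deg, z = 12


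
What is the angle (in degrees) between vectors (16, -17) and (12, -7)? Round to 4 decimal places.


dot = 16*12 + -17*-7 = 311
|u| = 23.3452, |v| = 13.8924
cos(angle) = 0.9589
angle = 16.4793 degrees

16.4793 degrees


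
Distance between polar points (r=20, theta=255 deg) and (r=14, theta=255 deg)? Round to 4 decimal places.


d = sqrt(r1^2 + r2^2 - 2*r1*r2*cos(t2-t1))
d = sqrt(20^2 + 14^2 - 2*20*14*cos(255-255)) = 6

6


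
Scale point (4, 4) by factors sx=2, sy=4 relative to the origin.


Scaling: (x*sx, y*sy) = (4*2, 4*4) = (8, 16)

(8, 16)


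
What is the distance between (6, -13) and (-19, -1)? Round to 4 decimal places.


d = sqrt((-19-6)^2 + (-1--13)^2) = 27.7308

27.7308


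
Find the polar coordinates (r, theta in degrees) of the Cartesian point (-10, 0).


r = sqrt((-10)^2 + 0^2) = 10
theta = atan2(0, -10) = 180 degrees

r = 10, theta = 180 degrees


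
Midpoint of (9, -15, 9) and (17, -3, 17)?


Midpoint = ((9+17)/2, (-15+-3)/2, (9+17)/2) = (13, -9, 13)

(13, -9, 13)


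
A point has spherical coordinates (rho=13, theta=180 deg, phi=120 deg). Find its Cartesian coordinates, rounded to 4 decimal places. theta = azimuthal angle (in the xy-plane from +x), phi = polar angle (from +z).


x = 13 * sin(120) * cos(180) = -11.2583
y = 13 * sin(120) * sin(180) = 0
z = 13 * cos(120) = -6.5

(-11.2583, 0, -6.5)


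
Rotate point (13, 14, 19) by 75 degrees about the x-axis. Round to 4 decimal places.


x' = 13
y' = 14*cos(75) - 19*sin(75) = -14.7291
z' = 14*sin(75) + 19*cos(75) = 18.4405

(13, -14.7291, 18.4405)


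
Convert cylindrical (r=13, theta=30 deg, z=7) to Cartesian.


x = 13 * cos(30) = 11.2583
y = 13 * sin(30) = 6.5
z = 7

(11.2583, 6.5, 7)


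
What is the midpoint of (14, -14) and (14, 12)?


Midpoint = ((14+14)/2, (-14+12)/2) = (14, -1)

(14, -1)


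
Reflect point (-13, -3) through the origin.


Reflection through origin: (x, y) -> (-x, -y)
(-13, -3) -> (13, 3)

(13, 3)


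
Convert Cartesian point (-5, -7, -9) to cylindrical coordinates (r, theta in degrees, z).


r = sqrt((-5)^2 + (-7)^2) = 8.6023
theta = atan2(-7, -5) = 234.4623 deg
z = -9

r = 8.6023, theta = 234.4623 deg, z = -9


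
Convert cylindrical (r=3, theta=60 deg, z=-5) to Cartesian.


x = 3 * cos(60) = 1.5
y = 3 * sin(60) = 2.5981
z = -5

(1.5, 2.5981, -5)


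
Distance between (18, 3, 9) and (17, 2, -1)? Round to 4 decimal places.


d = sqrt((17-18)^2 + (2-3)^2 + (-1-9)^2) = 10.0995

10.0995


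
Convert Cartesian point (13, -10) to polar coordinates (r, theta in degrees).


r = sqrt(13^2 + (-10)^2) = 16.4012
theta = atan2(-10, 13) = 322.4314 degrees

r = 16.4012, theta = 322.4314 degrees
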